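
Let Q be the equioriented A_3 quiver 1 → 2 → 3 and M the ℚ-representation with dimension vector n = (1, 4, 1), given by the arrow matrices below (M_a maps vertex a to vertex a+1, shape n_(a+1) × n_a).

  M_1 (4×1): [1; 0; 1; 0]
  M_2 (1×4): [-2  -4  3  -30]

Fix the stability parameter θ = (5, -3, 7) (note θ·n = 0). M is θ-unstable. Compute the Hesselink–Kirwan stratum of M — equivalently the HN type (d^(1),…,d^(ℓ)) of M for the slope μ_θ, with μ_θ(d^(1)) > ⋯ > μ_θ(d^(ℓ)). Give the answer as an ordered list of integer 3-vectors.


Via rank(M_{q-1}∘⋯∘M_p): M ≅ I[1,3], I[2,2]^3.
μ_θ-semistable layers: μ^(1)=7; μ^(2)=1; μ^(3)=-3

((0, 0, 1); (1, 1, 0); (0, 3, 0))


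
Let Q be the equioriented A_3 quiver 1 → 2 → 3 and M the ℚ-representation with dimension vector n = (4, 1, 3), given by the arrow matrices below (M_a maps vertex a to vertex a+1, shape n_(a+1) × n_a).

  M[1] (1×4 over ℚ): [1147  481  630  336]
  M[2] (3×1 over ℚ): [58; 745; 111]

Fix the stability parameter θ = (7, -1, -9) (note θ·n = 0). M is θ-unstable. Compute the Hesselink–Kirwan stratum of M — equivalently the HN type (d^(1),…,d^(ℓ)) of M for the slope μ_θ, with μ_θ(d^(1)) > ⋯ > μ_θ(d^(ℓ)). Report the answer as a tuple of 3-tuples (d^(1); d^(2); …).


Via rank(M_{q-1}∘⋯∘M_p): M ≅ I[1,1]^3, I[1,3], I[3,3]^2.
μ_θ-semistable layers: μ^(1)=7; μ^(2)=-1; μ^(3)=-9

((3, 0, 0); (1, 1, 1); (0, 0, 2))


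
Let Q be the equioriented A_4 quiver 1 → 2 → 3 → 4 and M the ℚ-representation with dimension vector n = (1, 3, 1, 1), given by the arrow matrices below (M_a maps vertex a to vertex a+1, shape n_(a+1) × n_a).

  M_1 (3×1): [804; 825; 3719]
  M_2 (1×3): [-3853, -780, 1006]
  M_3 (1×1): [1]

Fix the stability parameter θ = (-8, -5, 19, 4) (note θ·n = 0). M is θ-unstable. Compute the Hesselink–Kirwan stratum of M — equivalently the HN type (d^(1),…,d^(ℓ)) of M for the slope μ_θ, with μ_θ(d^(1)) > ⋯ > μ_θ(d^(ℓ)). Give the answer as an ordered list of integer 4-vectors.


Interval decomposition of M: I[1,4], I[2,2]^2.
HN type (ℓ=3): μ^(1)=23/2; μ^(2)=-5; μ^(3)=-8

((0, 0, 1, 1); (0, 3, 0, 0); (1, 0, 0, 0))


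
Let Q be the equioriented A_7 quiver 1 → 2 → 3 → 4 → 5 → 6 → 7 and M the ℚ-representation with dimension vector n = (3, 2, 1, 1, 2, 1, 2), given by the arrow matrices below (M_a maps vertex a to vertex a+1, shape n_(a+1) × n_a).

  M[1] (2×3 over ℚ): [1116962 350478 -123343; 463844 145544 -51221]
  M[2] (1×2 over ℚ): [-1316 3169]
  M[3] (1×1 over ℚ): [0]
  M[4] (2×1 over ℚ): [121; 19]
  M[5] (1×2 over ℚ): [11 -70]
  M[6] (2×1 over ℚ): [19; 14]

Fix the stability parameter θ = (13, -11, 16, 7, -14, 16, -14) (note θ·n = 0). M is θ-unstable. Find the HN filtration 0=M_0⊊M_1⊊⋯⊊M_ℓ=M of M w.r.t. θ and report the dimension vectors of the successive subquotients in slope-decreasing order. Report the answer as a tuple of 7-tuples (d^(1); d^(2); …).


Barcode: M ≅ I[1,1], I[1,2], I[1,3], I[4,7], I[5,5], I[7,7]. HN layers by μ_θ (5 steps, strictly decreasing):
  μ^(1)=16; μ^(2)=13; μ^(3)=1; μ^(4)=-7/2; μ^(5)=-14

((0, 0, 1, 0, 0, 0, 0); (1, 0, 0, 0, 0, 0, 0); (2, 2, 0, 0, 0, 1, 1); (0, 0, 0, 1, 1, 0, 0); (0, 0, 0, 0, 1, 0, 1))


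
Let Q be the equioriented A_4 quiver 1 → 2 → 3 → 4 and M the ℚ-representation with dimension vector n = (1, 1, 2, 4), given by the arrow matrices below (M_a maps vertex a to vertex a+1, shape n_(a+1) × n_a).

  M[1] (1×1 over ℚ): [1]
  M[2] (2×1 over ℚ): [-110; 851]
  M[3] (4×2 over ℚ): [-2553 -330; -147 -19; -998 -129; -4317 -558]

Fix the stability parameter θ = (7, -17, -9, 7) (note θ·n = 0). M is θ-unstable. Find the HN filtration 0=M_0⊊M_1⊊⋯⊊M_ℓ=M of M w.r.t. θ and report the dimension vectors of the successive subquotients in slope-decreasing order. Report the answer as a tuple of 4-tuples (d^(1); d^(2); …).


Barcode: M ≅ I[1,4], I[3,4], I[4,4]^2. HN layers by μ_θ (3 steps, strictly decreasing):
  μ^(1)=7; μ^(2)=-19/3; μ^(3)=-9

((0, 0, 0, 4); (1, 1, 1, 0); (0, 0, 1, 0))


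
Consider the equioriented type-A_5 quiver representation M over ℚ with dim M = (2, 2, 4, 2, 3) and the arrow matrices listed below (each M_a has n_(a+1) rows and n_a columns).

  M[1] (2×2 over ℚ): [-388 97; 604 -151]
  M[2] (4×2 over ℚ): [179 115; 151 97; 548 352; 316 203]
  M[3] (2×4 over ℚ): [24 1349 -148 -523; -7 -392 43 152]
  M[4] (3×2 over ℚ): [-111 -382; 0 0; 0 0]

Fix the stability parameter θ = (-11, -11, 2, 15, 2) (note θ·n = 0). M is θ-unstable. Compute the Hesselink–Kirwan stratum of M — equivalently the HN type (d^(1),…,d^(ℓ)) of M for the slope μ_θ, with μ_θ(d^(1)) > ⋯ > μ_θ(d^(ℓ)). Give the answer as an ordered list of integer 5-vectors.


Via rank(M_{q-1}∘⋯∘M_p): M ≅ I[1,1], I[1,5], I[2,4], I[3,3]^2, I[5,5]^2.
μ_θ-semistable layers: μ^(1)=15; μ^(2)=17/2; μ^(3)=2; μ^(4)=-11

((0, 0, 0, 1, 0); (0, 0, 0, 1, 1); (0, 0, 4, 0, 2); (2, 2, 0, 0, 0))


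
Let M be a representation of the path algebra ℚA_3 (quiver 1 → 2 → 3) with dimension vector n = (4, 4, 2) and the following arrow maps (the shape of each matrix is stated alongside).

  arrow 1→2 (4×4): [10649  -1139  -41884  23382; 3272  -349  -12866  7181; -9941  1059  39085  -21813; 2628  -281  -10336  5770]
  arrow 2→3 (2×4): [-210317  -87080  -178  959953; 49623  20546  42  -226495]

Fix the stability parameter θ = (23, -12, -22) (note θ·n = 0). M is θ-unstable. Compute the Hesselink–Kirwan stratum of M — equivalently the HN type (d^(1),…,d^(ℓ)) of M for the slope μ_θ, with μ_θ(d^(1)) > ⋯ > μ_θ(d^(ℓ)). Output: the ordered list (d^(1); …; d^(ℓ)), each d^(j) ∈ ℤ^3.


Interval decomposition of M: I[1,2]^2, I[1,3]^2.
HN type (ℓ=2): μ^(1)=11/2; μ^(2)=-11/3

((2, 2, 0); (2, 2, 2))


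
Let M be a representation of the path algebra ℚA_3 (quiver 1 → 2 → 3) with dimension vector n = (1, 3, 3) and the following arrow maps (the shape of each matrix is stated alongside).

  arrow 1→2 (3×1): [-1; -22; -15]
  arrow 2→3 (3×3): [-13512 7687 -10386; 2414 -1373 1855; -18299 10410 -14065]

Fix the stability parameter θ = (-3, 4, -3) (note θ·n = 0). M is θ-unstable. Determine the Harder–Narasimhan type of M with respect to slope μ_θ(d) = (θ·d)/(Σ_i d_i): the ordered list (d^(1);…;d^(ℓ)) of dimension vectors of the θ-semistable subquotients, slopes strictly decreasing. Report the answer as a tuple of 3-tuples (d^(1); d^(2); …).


Barcode: M ≅ I[1,3], I[2,3]^2. HN layers by μ_θ (2 steps, strictly decreasing):
  μ^(1)=1/2; μ^(2)=-3

((0, 3, 3); (1, 0, 0))


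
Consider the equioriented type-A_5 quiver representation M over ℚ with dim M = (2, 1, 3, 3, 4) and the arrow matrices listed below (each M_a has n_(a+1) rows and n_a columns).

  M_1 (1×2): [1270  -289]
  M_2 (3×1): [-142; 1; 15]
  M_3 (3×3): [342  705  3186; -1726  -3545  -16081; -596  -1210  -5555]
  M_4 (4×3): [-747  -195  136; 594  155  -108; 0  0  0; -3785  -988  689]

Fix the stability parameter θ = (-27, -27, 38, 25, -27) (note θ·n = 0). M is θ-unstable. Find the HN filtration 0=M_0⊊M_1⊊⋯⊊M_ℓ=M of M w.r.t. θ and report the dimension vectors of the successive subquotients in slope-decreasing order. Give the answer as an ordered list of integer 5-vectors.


Barcode: M ≅ I[1,1], I[1,5], I[3,3], I[3,5], I[4,5], I[5,5]. HN layers by μ_θ (4 steps, strictly decreasing):
  μ^(1)=38; μ^(2)=12; μ^(3)=-1; μ^(4)=-27

((0, 0, 1, 0, 0); (0, 0, 2, 2, 2); (0, 0, 0, 1, 1); (2, 1, 0, 0, 1))


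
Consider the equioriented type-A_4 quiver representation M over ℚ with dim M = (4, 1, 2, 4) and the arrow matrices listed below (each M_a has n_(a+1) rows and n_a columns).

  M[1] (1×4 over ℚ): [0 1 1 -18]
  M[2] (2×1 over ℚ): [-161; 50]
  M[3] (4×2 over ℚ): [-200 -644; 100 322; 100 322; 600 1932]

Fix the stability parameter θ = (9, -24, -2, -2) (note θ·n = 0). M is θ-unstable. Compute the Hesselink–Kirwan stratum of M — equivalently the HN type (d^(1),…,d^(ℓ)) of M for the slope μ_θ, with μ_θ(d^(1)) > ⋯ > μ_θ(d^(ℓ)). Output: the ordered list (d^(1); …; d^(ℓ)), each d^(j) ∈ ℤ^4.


Interval decomposition of M: I[1,1]^3, I[1,3], I[3,4], I[4,4]^3.
HN type (ℓ=3): μ^(1)=9; μ^(2)=-2; μ^(3)=-15/2

((3, 0, 0, 0); (0, 0, 2, 4); (1, 1, 0, 0))


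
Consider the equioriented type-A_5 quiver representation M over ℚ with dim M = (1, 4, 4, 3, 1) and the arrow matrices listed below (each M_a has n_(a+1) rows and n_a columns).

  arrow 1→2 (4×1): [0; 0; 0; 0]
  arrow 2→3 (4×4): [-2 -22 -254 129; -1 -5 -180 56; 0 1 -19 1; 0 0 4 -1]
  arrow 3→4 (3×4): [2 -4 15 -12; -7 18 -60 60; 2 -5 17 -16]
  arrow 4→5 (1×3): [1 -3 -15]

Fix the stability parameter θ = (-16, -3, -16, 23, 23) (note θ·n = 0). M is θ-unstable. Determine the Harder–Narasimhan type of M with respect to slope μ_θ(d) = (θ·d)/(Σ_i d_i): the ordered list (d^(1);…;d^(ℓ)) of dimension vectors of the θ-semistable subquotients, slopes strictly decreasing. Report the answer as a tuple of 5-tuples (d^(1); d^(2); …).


Via rank(M_{q-1}∘⋯∘M_p): M ≅ I[1,1], I[2,3], I[2,4]^2, I[2,5].
μ_θ-semistable layers: μ^(1)=23; μ^(2)=-19/2; μ^(3)=-16

((0, 0, 0, 3, 1); (0, 4, 4, 0, 0); (1, 0, 0, 0, 0))


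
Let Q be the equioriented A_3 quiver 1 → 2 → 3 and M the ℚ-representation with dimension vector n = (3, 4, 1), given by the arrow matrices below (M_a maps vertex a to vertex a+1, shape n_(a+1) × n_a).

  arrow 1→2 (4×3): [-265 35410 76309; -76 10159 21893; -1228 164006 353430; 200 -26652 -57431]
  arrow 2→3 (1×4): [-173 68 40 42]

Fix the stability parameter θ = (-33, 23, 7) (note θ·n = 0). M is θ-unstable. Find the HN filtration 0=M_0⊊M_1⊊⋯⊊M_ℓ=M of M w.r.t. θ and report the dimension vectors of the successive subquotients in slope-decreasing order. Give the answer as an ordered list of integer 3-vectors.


Via rank(M_{q-1}∘⋯∘M_p): M ≅ I[1,2]^2, I[1,3], I[2,2].
μ_θ-semistable layers: μ^(1)=23; μ^(2)=15; μ^(3)=-33

((0, 3, 0); (0, 1, 1); (3, 0, 0))


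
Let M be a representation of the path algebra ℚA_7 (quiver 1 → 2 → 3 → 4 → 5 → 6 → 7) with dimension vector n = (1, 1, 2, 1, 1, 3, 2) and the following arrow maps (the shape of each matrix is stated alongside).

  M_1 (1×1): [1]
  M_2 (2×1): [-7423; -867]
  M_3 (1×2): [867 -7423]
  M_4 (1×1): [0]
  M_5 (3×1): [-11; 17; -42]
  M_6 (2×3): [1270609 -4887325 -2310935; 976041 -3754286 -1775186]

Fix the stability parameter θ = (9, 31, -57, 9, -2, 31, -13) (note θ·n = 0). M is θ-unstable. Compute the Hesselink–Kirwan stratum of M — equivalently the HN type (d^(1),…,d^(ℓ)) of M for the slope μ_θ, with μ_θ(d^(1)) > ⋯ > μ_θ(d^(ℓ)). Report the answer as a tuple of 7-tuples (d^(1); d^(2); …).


Via rank(M_{q-1}∘⋯∘M_p): M ≅ I[1,3], I[3,4], I[5,7], I[6,6], I[6,7].
μ_θ-semistable layers: μ^(1)=31; μ^(2)=9; μ^(3)=-2; μ^(4)=-17/3; μ^(5)=-57

((0, 0, 0, 0, 0, 1, 0); (0, 0, 0, 1, 0, 2, 2); (0, 0, 0, 0, 1, 0, 0); (1, 1, 1, 0, 0, 0, 0); (0, 0, 1, 0, 0, 0, 0))


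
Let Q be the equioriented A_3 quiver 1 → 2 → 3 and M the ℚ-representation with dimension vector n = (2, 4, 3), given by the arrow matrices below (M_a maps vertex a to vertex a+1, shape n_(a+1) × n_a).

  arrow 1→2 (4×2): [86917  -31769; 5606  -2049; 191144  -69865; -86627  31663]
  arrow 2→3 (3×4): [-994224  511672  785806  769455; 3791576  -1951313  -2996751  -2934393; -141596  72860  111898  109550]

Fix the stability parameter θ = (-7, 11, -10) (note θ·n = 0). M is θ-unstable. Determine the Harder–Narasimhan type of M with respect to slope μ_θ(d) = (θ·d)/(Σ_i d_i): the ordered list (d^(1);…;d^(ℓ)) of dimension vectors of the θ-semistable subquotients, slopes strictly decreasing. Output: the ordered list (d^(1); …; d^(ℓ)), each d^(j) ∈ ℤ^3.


Barcode: M ≅ I[1,3]^2, I[2,2], I[2,3]. HN layers by μ_θ (3 steps, strictly decreasing):
  μ^(1)=11; μ^(2)=1/2; μ^(3)=-7

((0, 1, 0); (0, 3, 3); (2, 0, 0))


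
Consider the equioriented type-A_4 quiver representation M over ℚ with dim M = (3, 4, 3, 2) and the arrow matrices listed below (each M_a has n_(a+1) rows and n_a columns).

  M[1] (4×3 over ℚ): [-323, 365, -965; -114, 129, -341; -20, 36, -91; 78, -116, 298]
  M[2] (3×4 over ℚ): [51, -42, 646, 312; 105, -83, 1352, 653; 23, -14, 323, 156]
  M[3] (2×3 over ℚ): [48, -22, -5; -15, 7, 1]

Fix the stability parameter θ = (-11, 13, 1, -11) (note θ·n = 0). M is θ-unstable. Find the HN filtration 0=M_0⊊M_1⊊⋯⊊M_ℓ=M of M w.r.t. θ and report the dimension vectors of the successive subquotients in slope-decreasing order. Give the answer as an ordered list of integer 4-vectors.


Via rank(M_{q-1}∘⋯∘M_p): M ≅ I[1,3], I[1,4]^2, I[2,2].
μ_θ-semistable layers: μ^(1)=13; μ^(2)=7; μ^(3)=1; μ^(4)=-11

((0, 1, 0, 0); (0, 1, 1, 0); (0, 2, 2, 2); (3, 0, 0, 0))


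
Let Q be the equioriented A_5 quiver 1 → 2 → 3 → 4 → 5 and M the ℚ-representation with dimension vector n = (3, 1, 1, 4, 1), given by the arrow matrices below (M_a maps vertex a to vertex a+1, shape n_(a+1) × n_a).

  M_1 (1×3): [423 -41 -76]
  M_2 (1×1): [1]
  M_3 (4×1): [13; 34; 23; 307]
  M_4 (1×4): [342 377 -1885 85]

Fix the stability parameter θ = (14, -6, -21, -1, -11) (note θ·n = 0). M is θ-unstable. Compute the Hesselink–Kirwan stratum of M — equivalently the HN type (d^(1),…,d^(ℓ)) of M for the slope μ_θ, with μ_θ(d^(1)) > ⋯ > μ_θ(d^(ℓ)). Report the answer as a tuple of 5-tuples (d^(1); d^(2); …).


Via rank(M_{q-1}∘⋯∘M_p): M ≅ I[1,1]^2, I[1,5], I[4,4]^3.
μ_θ-semistable layers: μ^(1)=14; μ^(2)=-1; μ^(3)=-5

((2, 0, 0, 0, 0); (0, 0, 0, 3, 0); (1, 1, 1, 1, 1))


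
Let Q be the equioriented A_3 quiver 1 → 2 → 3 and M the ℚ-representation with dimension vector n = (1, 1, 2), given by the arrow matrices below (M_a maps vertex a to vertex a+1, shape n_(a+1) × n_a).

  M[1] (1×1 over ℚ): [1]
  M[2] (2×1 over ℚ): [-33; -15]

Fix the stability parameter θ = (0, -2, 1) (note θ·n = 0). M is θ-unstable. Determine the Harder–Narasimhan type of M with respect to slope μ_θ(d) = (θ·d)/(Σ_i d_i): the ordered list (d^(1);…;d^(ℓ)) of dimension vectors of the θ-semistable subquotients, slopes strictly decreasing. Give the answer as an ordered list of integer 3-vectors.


Via rank(M_{q-1}∘⋯∘M_p): M ≅ I[1,3], I[3,3].
μ_θ-semistable layers: μ^(1)=1; μ^(2)=-1

((0, 0, 2); (1, 1, 0))


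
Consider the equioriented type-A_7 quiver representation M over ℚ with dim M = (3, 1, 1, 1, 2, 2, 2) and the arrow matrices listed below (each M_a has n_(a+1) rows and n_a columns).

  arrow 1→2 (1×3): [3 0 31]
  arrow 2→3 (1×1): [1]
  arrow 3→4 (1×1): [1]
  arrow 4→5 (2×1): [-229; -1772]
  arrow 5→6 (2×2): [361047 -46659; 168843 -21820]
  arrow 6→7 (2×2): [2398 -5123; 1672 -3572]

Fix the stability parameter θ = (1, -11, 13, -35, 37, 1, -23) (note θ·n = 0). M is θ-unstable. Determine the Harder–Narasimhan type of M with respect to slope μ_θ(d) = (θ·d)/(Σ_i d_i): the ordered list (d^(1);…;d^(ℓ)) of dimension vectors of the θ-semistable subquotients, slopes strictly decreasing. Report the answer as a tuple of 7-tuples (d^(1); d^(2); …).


Via rank(M_{q-1}∘⋯∘M_p): M ≅ I[1,1]^2, I[1,7], I[5,6], I[7,7].
μ_θ-semistable layers: μ^(1)=19; μ^(2)=5; μ^(3)=1; μ^(4)=-8; μ^(5)=-23

((0, 0, 0, 0, 1, 1, 0); (0, 0, 0, 0, 1, 1, 1); (2, 0, 0, 0, 0, 0, 0); (1, 1, 1, 1, 0, 0, 0); (0, 0, 0, 0, 0, 0, 1))


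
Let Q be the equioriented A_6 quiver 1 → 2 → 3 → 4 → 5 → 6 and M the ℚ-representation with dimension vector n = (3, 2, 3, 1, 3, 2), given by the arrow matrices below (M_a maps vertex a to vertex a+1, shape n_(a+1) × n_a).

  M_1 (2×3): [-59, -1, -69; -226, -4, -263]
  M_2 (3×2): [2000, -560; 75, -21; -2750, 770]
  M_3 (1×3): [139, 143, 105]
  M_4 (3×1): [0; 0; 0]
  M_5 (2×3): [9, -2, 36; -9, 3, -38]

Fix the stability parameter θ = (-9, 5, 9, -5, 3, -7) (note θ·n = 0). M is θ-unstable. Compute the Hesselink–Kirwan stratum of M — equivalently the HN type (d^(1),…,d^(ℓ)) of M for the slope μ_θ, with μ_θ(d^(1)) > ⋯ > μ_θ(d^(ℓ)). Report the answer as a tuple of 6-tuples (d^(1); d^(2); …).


Via rank(M_{q-1}∘⋯∘M_p): M ≅ I[1,1], I[1,2], I[1,4], I[3,3]^2, I[5,5], I[5,6]^2.
μ_θ-semistable layers: μ^(1)=9; μ^(2)=5; μ^(3)=3; μ^(4)=-2; μ^(5)=-9

((0, 0, 2, 0, 0, 0); (0, 1, 0, 0, 0, 0); (0, 1, 1, 1, 1, 0); (0, 0, 0, 0, 2, 2); (3, 0, 0, 0, 0, 0))


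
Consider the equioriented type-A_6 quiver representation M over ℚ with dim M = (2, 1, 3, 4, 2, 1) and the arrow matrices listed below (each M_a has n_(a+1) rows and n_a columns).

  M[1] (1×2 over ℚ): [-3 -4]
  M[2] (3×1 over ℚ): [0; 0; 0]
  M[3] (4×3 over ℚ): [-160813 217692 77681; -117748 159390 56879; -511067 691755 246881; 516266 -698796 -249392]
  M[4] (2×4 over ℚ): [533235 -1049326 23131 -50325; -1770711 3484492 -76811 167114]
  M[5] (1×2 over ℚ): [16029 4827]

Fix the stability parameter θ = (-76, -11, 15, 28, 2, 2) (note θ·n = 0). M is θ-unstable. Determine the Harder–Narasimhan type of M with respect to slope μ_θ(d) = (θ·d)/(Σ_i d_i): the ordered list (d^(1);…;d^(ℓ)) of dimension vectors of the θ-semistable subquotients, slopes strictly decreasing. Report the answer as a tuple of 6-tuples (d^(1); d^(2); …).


Via rank(M_{q-1}∘⋯∘M_p): M ≅ I[1,1], I[1,2], I[3,4], I[3,5], I[3,6], I[4,4].
μ_θ-semistable layers: μ^(1)=28; μ^(2)=15; μ^(3)=47/4; μ^(4)=-11; μ^(5)=-76

((0, 0, 0, 2, 0, 0); (0, 0, 2, 1, 1, 0); (0, 0, 1, 1, 1, 1); (0, 1, 0, 0, 0, 0); (2, 0, 0, 0, 0, 0))


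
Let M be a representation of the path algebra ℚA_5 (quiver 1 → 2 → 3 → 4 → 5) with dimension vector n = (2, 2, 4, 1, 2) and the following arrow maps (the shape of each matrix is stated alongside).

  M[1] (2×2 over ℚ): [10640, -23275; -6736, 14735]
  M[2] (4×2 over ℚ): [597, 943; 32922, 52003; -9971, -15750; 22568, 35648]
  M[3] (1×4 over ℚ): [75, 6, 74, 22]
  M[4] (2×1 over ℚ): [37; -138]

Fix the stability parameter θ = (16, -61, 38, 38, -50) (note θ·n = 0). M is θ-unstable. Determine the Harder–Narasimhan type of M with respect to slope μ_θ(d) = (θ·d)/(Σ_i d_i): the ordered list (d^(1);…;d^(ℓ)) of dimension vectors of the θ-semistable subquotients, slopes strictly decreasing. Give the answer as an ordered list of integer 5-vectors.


Barcode: M ≅ I[1,1], I[1,5], I[2,3], I[3,3]^2, I[5,5]. HN layers by μ_θ (6 steps, strictly decreasing):
  μ^(1)=38; μ^(2)=16; μ^(3)=26/3; μ^(4)=-45/2; μ^(5)=-50; μ^(6)=-61

((0, 0, 3, 0, 0); (1, 0, 0, 0, 0); (0, 0, 1, 1, 1); (1, 1, 0, 0, 0); (0, 0, 0, 0, 1); (0, 1, 0, 0, 0))


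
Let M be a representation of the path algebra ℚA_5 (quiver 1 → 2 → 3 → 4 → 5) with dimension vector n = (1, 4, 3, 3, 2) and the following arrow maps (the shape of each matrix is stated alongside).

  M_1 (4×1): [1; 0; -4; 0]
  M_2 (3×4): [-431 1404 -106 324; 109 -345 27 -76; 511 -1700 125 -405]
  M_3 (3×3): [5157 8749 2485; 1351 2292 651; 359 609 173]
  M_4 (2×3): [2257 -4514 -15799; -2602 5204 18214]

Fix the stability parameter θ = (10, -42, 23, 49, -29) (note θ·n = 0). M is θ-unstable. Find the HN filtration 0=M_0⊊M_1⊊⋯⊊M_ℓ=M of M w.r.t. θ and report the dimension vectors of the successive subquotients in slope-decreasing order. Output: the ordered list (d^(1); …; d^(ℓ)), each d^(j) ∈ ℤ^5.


Interval decomposition of M: I[1,4], I[2,2], I[2,4], I[2,5], I[5,5].
HN type (ℓ=6): μ^(1)=49; μ^(2)=23; μ^(3)=43/3; μ^(4)=-16; μ^(5)=-29; μ^(6)=-42

((0, 0, 0, 2, 0); (0, 0, 2, 0, 0); (0, 0, 1, 1, 1); (1, 1, 0, 0, 0); (0, 0, 0, 0, 1); (0, 3, 0, 0, 0))


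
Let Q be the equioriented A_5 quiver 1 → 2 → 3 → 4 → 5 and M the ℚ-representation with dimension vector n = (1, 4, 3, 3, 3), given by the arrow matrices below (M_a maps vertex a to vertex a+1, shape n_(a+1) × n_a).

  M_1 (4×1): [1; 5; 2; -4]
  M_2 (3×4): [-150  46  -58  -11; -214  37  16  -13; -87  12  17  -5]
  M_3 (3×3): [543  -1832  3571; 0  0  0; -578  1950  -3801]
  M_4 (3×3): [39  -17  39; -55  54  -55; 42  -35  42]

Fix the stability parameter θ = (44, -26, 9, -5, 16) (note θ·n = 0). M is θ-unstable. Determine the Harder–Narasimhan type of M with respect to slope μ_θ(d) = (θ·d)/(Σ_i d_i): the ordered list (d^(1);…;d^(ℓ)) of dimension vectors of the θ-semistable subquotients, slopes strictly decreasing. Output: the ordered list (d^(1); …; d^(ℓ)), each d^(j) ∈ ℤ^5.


Via rank(M_{q-1}∘⋯∘M_p): M ≅ I[1,4], I[2,2], I[2,3], I[2,5], I[4,5], I[5,5].
μ_θ-semistable layers: μ^(1)=16; μ^(2)=9; μ^(3)=11/2; μ^(4)=2; μ^(5)=-5; μ^(6)=-26

((0, 0, 0, 0, 3); (0, 0, 1, 0, 0); (1, 1, 1, 1, 0); (0, 0, 1, 1, 0); (0, 0, 0, 1, 0); (0, 3, 0, 0, 0))


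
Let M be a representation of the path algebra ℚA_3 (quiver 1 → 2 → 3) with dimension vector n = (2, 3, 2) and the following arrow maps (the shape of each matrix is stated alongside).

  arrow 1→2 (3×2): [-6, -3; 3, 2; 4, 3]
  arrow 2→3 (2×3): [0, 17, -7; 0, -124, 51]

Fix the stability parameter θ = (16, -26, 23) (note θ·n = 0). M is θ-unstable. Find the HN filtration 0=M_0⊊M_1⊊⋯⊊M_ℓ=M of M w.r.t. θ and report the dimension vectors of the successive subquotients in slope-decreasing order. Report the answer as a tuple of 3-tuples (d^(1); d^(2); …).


Interval decomposition of M: I[1,3]^2, I[2,2].
HN type (ℓ=3): μ^(1)=23; μ^(2)=-5; μ^(3)=-26

((0, 0, 2); (2, 2, 0); (0, 1, 0))


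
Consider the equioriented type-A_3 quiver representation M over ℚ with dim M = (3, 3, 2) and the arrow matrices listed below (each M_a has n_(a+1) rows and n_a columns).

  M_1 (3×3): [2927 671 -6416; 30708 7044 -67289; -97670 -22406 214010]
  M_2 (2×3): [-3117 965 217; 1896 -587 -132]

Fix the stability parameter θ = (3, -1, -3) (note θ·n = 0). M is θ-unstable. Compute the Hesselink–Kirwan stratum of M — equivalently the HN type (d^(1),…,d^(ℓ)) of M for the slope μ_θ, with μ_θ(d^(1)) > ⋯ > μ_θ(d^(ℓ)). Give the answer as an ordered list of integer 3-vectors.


Via rank(M_{q-1}∘⋯∘M_p): M ≅ I[1,1], I[1,3]^2, I[2,2].
μ_θ-semistable layers: μ^(1)=3; μ^(2)=-1/3; μ^(3)=-1

((1, 0, 0); (2, 2, 2); (0, 1, 0))


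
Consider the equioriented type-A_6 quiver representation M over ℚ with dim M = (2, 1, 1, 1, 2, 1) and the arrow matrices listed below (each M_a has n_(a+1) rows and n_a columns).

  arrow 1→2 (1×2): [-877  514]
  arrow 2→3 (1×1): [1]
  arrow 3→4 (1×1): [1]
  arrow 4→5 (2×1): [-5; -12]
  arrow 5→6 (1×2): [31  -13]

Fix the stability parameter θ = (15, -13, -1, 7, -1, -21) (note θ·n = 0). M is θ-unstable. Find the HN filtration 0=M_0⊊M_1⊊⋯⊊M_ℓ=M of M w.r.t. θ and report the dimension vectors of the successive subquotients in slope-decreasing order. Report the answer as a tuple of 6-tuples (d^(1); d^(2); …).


Interval decomposition of M: I[1,1], I[1,6], I[5,5].
HN type (ℓ=3): μ^(1)=15; μ^(2)=-1; μ^(3)=-7/3

((1, 0, 0, 0, 0, 0); (0, 0, 0, 0, 1, 0); (1, 1, 1, 1, 1, 1))


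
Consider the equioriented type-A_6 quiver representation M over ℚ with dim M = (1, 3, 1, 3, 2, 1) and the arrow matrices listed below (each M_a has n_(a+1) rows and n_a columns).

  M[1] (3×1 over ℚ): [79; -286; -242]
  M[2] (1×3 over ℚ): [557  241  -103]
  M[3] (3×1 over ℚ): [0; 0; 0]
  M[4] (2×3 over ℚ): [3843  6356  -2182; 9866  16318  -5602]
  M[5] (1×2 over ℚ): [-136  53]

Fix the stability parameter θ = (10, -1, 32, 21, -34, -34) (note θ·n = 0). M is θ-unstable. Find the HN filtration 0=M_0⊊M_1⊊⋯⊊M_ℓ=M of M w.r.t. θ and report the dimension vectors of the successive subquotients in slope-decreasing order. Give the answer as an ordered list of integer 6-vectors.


Via rank(M_{q-1}∘⋯∘M_p): M ≅ I[1,3], I[2,2]^2, I[4,4], I[4,5], I[4,6].
μ_θ-semistable layers: μ^(1)=32; μ^(2)=21; μ^(3)=9/2; μ^(4)=-1; μ^(5)=-13/2; μ^(6)=-47/3

((0, 0, 1, 0, 0, 0); (0, 0, 0, 1, 0, 0); (1, 1, 0, 0, 0, 0); (0, 2, 0, 0, 0, 0); (0, 0, 0, 1, 1, 0); (0, 0, 0, 1, 1, 1))


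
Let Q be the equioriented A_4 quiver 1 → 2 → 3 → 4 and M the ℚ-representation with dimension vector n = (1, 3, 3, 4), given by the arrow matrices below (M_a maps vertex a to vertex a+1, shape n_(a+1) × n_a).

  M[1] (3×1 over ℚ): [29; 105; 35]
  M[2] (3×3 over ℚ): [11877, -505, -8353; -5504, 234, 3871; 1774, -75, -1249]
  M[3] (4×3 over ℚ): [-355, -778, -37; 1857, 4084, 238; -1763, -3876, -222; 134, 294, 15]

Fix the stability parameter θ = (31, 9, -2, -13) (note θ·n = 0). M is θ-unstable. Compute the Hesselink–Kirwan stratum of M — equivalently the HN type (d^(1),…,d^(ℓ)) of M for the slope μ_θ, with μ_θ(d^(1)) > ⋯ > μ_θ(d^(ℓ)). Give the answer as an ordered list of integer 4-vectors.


Interval decomposition of M: I[1,4], I[2,3], I[2,4], I[4,4]^2.
HN type (ℓ=4): μ^(1)=25/4; μ^(2)=7/2; μ^(3)=-2; μ^(4)=-13

((1, 1, 1, 1); (0, 1, 1, 0); (0, 1, 1, 1); (0, 0, 0, 2))


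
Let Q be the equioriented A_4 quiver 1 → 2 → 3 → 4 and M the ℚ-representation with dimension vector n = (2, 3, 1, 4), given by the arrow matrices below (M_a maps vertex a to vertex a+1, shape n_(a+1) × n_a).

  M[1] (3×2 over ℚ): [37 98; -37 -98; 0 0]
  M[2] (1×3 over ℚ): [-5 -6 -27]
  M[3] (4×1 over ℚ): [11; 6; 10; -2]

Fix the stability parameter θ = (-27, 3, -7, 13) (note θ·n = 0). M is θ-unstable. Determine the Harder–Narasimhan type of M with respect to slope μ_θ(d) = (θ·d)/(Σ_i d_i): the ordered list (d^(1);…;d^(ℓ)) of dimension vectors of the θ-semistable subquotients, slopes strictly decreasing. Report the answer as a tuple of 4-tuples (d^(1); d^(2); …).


Via rank(M_{q-1}∘⋯∘M_p): M ≅ I[1,1], I[1,4], I[2,2]^2, I[4,4]^3.
μ_θ-semistable layers: μ^(1)=13; μ^(2)=3; μ^(3)=-2; μ^(4)=-27

((0, 0, 0, 4); (0, 2, 0, 0); (0, 1, 1, 0); (2, 0, 0, 0))


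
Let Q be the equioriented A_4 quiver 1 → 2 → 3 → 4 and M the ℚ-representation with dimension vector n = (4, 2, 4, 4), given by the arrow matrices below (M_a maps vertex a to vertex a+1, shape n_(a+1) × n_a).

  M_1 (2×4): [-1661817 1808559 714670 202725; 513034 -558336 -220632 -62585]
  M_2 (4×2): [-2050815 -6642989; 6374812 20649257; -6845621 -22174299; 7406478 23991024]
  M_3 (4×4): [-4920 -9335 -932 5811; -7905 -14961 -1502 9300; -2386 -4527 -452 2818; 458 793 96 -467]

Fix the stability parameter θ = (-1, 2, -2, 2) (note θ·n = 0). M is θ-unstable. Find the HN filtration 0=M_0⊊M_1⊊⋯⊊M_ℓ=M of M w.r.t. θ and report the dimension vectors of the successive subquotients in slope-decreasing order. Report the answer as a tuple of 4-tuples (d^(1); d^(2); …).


Barcode: M ≅ I[1,1]^2, I[1,4]^2, I[3,3], I[3,4], I[4,4]. HN layers by μ_θ (4 steps, strictly decreasing):
  μ^(1)=2; μ^(2)=0; μ^(3)=-1; μ^(4)=-2

((0, 0, 0, 4); (0, 2, 2, 0); (4, 0, 0, 0); (0, 0, 2, 0))


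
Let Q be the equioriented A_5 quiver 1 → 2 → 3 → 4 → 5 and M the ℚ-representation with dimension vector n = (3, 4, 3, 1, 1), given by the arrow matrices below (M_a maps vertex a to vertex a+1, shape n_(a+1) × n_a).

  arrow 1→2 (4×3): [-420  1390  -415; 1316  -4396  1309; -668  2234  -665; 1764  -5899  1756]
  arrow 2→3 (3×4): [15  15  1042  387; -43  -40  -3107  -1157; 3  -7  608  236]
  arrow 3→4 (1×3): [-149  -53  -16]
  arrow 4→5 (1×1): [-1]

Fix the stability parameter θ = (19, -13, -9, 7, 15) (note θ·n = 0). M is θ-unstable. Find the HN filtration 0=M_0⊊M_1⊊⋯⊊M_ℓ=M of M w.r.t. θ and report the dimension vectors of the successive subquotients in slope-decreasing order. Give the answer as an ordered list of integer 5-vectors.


Interval decomposition of M: I[1,1], I[1,2], I[1,3], I[2,3], I[2,5].
HN type (ℓ=7): μ^(1)=19; μ^(2)=15; μ^(3)=7; μ^(4)=3; μ^(5)=-1; μ^(6)=-9; μ^(7)=-13

((1, 0, 0, 0, 0); (0, 0, 0, 0, 1); (0, 0, 0, 1, 0); (1, 1, 0, 0, 0); (1, 1, 1, 0, 0); (0, 0, 2, 0, 0); (0, 2, 0, 0, 0))


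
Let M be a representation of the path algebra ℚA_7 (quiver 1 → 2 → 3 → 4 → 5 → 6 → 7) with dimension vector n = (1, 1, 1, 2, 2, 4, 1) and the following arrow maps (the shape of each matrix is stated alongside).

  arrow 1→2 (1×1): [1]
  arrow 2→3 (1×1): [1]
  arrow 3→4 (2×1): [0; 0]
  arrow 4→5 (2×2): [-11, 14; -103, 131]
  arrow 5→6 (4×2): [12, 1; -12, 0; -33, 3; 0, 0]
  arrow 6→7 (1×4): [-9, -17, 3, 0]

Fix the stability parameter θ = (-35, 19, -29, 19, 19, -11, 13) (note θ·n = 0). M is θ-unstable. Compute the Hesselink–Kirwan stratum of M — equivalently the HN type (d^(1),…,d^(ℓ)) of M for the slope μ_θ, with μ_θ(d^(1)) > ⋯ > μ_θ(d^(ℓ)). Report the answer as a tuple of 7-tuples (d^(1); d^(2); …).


Via rank(M_{q-1}∘⋯∘M_p): M ≅ I[1,3], I[4,6], I[4,7], I[6,6]^2.
μ_θ-semistable layers: μ^(1)=13; μ^(2)=9; μ^(3)=-5; μ^(4)=-11; μ^(5)=-35

((0, 0, 0, 0, 0, 0, 1); (0, 0, 0, 2, 2, 2, 0); (0, 1, 1, 0, 0, 0, 0); (0, 0, 0, 0, 0, 2, 0); (1, 0, 0, 0, 0, 0, 0))


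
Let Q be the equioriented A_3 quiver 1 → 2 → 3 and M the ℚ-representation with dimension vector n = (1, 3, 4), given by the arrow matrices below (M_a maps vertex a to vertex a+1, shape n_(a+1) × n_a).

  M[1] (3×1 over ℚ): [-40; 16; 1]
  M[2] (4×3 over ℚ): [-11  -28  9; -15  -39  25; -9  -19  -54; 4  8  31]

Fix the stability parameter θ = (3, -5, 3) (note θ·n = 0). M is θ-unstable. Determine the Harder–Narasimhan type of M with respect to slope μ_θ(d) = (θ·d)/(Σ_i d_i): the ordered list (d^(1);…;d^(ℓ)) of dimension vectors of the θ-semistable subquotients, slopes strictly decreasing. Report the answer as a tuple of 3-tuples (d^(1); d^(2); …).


Via rank(M_{q-1}∘⋯∘M_p): M ≅ I[1,3], I[2,3]^2, I[3,3].
μ_θ-semistable layers: μ^(1)=3; μ^(2)=-1; μ^(3)=-5

((0, 0, 4); (1, 1, 0); (0, 2, 0))


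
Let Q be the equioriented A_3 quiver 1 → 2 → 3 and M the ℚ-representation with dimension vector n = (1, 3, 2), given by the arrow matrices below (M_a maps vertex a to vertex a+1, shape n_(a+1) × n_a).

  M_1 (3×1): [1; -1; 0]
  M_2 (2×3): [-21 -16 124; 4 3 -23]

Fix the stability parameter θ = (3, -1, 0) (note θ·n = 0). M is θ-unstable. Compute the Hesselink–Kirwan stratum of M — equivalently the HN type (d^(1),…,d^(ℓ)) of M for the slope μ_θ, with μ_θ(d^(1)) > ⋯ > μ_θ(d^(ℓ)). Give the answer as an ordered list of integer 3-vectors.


Via rank(M_{q-1}∘⋯∘M_p): M ≅ I[1,3], I[2,2], I[2,3].
μ_θ-semistable layers: μ^(1)=2/3; μ^(2)=0; μ^(3)=-1

((1, 1, 1); (0, 0, 1); (0, 2, 0))


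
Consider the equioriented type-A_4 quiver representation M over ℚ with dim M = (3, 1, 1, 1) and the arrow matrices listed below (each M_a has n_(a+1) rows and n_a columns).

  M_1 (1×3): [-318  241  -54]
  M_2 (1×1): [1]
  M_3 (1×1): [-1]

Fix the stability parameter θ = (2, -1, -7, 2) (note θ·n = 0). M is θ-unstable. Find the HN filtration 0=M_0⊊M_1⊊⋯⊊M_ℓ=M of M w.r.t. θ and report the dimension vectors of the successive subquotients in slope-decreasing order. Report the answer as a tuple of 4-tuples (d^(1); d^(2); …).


Barcode: M ≅ I[1,1]^2, I[1,4]. HN layers by μ_θ (2 steps, strictly decreasing):
  μ^(1)=2; μ^(2)=-2

((2, 0, 0, 1); (1, 1, 1, 0))


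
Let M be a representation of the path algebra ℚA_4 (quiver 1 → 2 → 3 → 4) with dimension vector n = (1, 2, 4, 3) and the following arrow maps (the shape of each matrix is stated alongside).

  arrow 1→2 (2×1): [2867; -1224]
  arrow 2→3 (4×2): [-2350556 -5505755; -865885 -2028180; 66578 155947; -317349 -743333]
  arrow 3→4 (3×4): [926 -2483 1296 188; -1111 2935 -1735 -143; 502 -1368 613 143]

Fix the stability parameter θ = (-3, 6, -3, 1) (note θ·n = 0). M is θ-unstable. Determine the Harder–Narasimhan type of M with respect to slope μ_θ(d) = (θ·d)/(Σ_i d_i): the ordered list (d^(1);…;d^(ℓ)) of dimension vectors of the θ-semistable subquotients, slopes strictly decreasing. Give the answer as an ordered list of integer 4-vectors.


Via rank(M_{q-1}∘⋯∘M_p): M ≅ I[1,4], I[2,4], I[3,3], I[3,4].
μ_θ-semistable layers: μ^(1)=4/3; μ^(2)=1; μ^(3)=-3

((0, 2, 2, 2); (0, 0, 0, 1); (1, 0, 2, 0))


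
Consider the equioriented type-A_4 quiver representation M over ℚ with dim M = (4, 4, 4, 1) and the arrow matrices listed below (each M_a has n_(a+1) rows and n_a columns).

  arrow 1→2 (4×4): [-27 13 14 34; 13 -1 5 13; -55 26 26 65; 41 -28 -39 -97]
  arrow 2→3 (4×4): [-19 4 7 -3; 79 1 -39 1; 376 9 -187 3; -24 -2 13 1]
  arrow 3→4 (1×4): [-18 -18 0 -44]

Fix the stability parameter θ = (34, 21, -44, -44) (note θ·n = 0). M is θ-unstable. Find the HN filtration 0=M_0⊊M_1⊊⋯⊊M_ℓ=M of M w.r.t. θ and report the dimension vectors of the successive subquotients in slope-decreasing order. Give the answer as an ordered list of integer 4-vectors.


Via rank(M_{q-1}∘⋯∘M_p): M ≅ I[1,2], I[1,3]^2, I[1,4], I[3,3].
μ_θ-semistable layers: μ^(1)=55/2; μ^(2)=11/3; μ^(3)=-33/4; μ^(4)=-44

((1, 1, 0, 0); (2, 2, 2, 0); (1, 1, 1, 1); (0, 0, 1, 0))


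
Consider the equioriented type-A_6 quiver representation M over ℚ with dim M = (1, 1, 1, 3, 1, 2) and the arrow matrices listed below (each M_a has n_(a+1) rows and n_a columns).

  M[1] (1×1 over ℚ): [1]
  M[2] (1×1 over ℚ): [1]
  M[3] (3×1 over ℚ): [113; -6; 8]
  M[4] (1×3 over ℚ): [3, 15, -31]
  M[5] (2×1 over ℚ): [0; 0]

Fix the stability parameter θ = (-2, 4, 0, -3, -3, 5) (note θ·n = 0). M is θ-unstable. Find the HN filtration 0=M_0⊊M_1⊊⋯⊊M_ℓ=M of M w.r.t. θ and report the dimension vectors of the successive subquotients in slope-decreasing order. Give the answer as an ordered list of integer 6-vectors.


Via rank(M_{q-1}∘⋯∘M_p): M ≅ I[1,5], I[4,4]^2, I[6,6]^2.
μ_θ-semistable layers: μ^(1)=5; μ^(2)=-1/2; μ^(3)=-2; μ^(4)=-3

((0, 0, 0, 0, 0, 2); (0, 1, 1, 1, 1, 0); (1, 0, 0, 0, 0, 0); (0, 0, 0, 2, 0, 0))


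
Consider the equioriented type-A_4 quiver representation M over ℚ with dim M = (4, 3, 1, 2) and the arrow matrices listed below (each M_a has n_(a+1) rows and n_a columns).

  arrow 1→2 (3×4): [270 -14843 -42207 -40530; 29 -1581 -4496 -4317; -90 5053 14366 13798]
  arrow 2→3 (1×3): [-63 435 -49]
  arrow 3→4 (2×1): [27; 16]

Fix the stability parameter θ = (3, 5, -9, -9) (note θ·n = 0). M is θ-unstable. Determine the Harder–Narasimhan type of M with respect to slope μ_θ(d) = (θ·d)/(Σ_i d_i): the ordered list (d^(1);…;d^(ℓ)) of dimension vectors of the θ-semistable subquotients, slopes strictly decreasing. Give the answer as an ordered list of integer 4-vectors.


Barcode: M ≅ I[1,1], I[1,2]^2, I[1,4], I[4,4]. HN layers by μ_θ (4 steps, strictly decreasing):
  μ^(1)=5; μ^(2)=3; μ^(3)=-5/2; μ^(4)=-9

((0, 2, 0, 0); (3, 0, 0, 0); (1, 1, 1, 1); (0, 0, 0, 1))


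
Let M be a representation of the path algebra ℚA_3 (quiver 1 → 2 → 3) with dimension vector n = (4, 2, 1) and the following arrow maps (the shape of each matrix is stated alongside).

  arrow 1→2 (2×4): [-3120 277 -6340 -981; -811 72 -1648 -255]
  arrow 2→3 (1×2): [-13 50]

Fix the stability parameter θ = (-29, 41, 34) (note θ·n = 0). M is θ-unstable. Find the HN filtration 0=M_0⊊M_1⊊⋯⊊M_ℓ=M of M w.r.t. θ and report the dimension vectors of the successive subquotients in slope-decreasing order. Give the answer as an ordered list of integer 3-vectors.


Interval decomposition of M: I[1,1]^2, I[1,2], I[1,3].
HN type (ℓ=3): μ^(1)=41; μ^(2)=75/2; μ^(3)=-29

((0, 1, 0); (0, 1, 1); (4, 0, 0))


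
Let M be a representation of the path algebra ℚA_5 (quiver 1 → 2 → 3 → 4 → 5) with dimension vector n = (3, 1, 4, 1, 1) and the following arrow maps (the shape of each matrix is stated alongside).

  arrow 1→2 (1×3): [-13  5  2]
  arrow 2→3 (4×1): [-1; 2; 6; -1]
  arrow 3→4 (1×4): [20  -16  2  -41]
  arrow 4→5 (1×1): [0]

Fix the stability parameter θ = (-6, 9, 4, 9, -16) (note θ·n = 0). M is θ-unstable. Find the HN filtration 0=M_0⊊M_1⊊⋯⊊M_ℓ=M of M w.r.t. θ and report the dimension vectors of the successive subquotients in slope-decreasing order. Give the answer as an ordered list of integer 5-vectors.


Interval decomposition of M: I[1,1]^2, I[1,4], I[3,3]^3, I[5,5].
HN type (ℓ=5): μ^(1)=9; μ^(2)=13/2; μ^(3)=4; μ^(4)=-6; μ^(5)=-16

((0, 0, 0, 1, 0); (0, 1, 1, 0, 0); (0, 0, 3, 0, 0); (3, 0, 0, 0, 0); (0, 0, 0, 0, 1))


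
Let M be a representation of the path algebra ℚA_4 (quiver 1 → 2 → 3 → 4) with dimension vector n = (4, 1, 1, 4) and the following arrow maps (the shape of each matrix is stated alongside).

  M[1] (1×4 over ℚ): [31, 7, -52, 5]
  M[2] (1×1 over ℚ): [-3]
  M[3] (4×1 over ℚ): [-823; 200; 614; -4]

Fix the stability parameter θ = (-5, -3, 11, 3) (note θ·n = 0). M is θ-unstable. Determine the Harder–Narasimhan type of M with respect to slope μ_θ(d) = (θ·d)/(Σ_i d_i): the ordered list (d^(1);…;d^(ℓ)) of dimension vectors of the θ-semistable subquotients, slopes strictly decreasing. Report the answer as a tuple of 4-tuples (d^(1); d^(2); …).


Interval decomposition of M: I[1,1]^3, I[1,4], I[4,4]^3.
HN type (ℓ=4): μ^(1)=7; μ^(2)=3; μ^(3)=-3; μ^(4)=-5

((0, 0, 1, 1); (0, 0, 0, 3); (0, 1, 0, 0); (4, 0, 0, 0))


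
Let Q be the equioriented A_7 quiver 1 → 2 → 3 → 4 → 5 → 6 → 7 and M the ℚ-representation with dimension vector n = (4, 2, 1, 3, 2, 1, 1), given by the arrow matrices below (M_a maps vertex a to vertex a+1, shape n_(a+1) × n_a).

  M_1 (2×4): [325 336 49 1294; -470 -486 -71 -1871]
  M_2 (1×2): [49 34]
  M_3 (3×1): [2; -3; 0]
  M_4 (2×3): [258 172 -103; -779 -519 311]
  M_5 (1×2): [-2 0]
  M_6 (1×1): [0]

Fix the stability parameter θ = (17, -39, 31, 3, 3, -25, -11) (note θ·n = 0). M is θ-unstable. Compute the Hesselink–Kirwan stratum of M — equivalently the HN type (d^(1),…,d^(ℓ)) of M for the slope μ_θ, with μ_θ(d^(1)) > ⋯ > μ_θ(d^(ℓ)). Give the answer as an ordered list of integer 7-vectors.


Interval decomposition of M: I[1,1]^2, I[1,2], I[1,5], I[4,4], I[4,6], I[7,7].
HN type (ℓ=5): μ^(1)=17; μ^(2)=37/3; μ^(3)=3; μ^(4)=-19/3; μ^(5)=-11

((2, 0, 0, 0, 0, 0, 0); (0, 0, 1, 1, 1, 0, 0); (0, 0, 0, 1, 0, 0, 0); (0, 0, 0, 1, 1, 1, 0); (2, 2, 0, 0, 0, 0, 1))


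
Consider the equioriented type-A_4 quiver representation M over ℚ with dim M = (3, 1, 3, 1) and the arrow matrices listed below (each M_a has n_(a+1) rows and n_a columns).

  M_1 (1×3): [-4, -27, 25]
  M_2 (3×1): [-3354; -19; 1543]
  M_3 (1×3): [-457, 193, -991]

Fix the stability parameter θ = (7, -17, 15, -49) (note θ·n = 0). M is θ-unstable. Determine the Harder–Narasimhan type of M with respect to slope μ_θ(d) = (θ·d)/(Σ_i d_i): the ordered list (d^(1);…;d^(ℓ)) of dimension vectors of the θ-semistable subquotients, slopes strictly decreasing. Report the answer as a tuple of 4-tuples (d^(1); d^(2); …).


Barcode: M ≅ I[1,1]^2, I[1,4], I[3,3]^2. HN layers by μ_θ (3 steps, strictly decreasing):
  μ^(1)=15; μ^(2)=7; μ^(3)=-11

((0, 0, 2, 0); (2, 0, 0, 0); (1, 1, 1, 1))


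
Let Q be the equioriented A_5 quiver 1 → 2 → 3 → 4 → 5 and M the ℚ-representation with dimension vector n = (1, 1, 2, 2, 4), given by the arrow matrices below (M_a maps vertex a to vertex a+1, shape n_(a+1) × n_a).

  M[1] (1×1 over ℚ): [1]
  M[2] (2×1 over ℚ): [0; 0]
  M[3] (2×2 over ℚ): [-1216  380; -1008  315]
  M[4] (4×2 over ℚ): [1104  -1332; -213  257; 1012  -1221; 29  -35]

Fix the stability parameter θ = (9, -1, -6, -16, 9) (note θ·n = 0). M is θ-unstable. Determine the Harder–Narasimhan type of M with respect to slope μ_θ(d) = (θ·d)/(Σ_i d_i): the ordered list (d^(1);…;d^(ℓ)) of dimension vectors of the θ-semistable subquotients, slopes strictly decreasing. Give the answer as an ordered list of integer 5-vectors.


Interval decomposition of M: I[1,2], I[3,3], I[3,5], I[4,5], I[5,5]^2.
HN type (ℓ=5): μ^(1)=9; μ^(2)=4; μ^(3)=-6; μ^(4)=-11; μ^(5)=-16

((0, 0, 0, 0, 4); (1, 1, 0, 0, 0); (0, 0, 1, 0, 0); (0, 0, 1, 1, 0); (0, 0, 0, 1, 0))
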